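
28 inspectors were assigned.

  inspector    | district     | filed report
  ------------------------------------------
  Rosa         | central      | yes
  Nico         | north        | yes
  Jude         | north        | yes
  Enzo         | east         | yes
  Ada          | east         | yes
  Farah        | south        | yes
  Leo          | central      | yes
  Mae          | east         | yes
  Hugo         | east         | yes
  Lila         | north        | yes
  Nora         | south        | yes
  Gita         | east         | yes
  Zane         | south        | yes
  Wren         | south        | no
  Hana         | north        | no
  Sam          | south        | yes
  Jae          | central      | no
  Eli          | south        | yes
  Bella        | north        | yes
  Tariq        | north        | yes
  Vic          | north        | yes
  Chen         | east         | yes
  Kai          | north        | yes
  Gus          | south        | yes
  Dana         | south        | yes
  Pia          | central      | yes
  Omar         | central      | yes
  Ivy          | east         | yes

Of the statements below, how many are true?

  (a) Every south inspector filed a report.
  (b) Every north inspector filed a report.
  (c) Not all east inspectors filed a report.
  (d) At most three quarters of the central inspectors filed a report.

0

(a) south: |A| = 8, |A ∩ B| = 7; needs A ⊆ B, i.e. every element of A is in B (|A ∖ B| = 0) — false.
(b) north: |A| = 8, |A ∩ B| = 7; needs A ⊆ B, i.e. every element of A is in B (|A ∖ B| = 0) — false.
(c) east: |A| = 7, |A ∩ B| = 7; needs A ⊄ B (|A ∖ B| ≥ 1) — false.
(d) central: |A| = 5, |A ∩ B| = 4; needs |A ∩ B| / |A| ≤ 3/4 — false.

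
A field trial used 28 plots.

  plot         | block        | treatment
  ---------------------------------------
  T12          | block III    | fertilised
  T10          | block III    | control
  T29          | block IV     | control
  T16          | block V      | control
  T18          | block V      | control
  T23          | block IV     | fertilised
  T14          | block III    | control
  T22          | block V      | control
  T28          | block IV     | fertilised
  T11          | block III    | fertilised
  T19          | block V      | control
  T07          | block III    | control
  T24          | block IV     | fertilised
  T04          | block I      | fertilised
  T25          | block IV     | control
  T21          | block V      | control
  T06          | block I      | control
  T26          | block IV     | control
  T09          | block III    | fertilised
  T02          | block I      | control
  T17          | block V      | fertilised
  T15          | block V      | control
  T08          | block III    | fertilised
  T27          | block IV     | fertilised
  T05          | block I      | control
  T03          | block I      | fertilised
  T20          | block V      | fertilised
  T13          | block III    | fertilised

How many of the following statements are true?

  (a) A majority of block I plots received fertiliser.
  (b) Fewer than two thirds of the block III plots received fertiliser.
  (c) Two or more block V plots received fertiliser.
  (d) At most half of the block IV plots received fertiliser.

2

(a) block I: |A| = 5, |A ∩ B| = 2; needs |A ∩ B| > |A ∖ B| — false.
(b) block III: |A| = 8, |A ∩ B| = 5; needs |A ∩ B| / |A| < 2/3 — true.
(c) block V: |A| = 8, |A ∩ B| = 2; needs |A ∩ B| ≥ 2 — true.
(d) block IV: |A| = 7, |A ∩ B| = 4; needs |A ∩ B| ≤ |A ∖ B| — false.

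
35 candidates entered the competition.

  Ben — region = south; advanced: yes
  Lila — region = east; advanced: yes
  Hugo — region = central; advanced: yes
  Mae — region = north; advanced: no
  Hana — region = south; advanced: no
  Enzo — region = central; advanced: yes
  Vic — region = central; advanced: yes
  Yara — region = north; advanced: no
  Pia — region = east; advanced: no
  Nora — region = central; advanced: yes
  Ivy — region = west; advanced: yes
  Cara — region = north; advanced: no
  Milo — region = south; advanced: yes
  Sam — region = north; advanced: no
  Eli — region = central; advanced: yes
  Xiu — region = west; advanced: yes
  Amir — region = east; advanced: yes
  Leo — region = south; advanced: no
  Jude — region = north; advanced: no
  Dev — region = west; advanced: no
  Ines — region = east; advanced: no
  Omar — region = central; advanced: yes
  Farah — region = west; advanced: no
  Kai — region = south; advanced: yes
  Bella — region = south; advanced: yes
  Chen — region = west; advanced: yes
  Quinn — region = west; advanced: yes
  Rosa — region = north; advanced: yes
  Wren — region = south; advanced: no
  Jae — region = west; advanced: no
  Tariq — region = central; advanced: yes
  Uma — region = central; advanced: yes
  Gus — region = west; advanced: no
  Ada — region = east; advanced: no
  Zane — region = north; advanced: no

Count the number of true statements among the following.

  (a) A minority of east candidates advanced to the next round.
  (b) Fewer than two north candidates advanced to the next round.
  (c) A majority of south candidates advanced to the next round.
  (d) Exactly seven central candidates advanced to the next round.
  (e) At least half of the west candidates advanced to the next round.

(a) east: |A| = 5, |A ∩ B| = 2; needs |A ∩ B| < |A ∖ B| — true.
(b) north: |A| = 7, |A ∩ B| = 1; needs |A ∩ B| < 2 — true.
(c) south: |A| = 7, |A ∩ B| = 4; needs |A ∩ B| > |A ∖ B| — true.
(d) central: |A| = 8, |A ∩ B| = 8; needs |A ∩ B| = 7 — false.
(e) west: |A| = 8, |A ∩ B| = 4; needs |A ∩ B| ≥ |A ∖ B| — true.

4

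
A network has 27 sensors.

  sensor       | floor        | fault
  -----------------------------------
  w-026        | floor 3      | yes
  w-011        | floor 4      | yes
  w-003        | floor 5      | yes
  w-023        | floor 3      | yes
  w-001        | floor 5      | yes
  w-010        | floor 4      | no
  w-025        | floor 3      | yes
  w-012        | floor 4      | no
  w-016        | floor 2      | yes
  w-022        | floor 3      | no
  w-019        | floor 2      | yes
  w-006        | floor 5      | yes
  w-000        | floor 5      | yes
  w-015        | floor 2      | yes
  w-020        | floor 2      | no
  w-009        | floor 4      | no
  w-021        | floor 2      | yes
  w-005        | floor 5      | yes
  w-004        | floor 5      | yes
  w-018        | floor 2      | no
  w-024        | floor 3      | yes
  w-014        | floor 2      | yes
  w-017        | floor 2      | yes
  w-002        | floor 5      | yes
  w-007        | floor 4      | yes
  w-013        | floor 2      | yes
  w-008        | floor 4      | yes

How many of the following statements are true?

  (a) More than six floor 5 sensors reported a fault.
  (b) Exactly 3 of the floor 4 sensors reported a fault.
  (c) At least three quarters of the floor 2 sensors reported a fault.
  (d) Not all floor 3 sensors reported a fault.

4

(a) floor 5: |A| = 7, |A ∩ B| = 7; needs |A ∩ B| > 6 — true.
(b) floor 4: |A| = 6, |A ∩ B| = 3; needs |A ∩ B| = 3 — true.
(c) floor 2: |A| = 9, |A ∩ B| = 7; needs |A ∩ B| / |A| ≥ 3/4 — true.
(d) floor 3: |A| = 5, |A ∩ B| = 4; needs A ⊄ B (|A ∖ B| ≥ 1) — true.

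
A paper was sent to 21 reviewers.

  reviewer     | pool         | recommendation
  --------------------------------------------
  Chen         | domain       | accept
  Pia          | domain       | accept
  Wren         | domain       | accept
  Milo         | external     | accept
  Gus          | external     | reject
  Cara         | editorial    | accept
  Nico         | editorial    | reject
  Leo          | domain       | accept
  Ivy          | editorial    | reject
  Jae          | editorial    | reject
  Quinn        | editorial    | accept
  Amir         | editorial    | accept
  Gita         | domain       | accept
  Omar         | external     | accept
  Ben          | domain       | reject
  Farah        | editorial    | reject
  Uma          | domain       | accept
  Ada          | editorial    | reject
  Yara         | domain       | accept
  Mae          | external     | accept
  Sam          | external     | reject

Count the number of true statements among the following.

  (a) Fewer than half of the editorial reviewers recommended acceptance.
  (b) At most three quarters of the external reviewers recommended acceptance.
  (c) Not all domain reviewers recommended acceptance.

3

(a) editorial: |A| = 8, |A ∩ B| = 3; needs |A ∩ B| < |A ∖ B| — true.
(b) external: |A| = 5, |A ∩ B| = 3; needs |A ∩ B| / |A| ≤ 3/4 — true.
(c) domain: |A| = 8, |A ∩ B| = 7; needs A ⊄ B (|A ∖ B| ≥ 1) — true.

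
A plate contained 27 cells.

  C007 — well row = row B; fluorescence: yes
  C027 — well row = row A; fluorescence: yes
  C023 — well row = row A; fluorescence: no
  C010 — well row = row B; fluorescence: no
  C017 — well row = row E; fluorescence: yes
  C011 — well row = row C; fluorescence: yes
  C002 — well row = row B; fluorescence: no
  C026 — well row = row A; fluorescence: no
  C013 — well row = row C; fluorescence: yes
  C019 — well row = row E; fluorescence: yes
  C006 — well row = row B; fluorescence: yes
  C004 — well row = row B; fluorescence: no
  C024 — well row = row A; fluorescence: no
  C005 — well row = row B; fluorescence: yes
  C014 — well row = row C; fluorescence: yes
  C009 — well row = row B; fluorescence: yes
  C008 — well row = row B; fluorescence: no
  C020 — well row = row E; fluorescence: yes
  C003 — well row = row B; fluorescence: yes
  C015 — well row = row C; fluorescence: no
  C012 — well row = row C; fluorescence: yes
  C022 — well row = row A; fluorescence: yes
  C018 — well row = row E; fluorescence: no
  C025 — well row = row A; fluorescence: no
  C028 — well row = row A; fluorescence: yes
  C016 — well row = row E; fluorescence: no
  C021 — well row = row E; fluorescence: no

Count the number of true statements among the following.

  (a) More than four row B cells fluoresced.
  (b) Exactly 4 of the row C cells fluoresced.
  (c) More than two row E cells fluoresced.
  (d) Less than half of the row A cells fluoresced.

(a) row B: |A| = 9, |A ∩ B| = 5; needs |A ∩ B| > 4 — true.
(b) row C: |A| = 5, |A ∩ B| = 4; needs |A ∩ B| = 4 — true.
(c) row E: |A| = 6, |A ∩ B| = 3; needs |A ∩ B| > 2 — true.
(d) row A: |A| = 7, |A ∩ B| = 3; needs |A ∩ B| < |A ∖ B| — true.

4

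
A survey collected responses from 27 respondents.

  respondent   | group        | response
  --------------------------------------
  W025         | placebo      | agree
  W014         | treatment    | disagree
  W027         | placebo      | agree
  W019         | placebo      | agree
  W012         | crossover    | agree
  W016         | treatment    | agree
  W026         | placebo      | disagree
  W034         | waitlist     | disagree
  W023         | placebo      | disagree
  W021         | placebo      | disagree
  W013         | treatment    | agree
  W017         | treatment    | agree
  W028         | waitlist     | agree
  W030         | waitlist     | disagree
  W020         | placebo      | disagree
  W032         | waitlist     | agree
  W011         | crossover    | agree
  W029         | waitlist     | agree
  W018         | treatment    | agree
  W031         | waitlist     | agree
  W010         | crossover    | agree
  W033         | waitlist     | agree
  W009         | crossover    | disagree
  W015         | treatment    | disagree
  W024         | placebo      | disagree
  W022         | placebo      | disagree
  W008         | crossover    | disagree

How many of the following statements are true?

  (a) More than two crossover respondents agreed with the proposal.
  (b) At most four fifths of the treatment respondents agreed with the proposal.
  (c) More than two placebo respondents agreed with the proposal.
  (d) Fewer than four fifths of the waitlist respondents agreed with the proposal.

4

(a) crossover: |A| = 5, |A ∩ B| = 3; needs |A ∩ B| > 2 — true.
(b) treatment: |A| = 6, |A ∩ B| = 4; needs |A ∩ B| / |A| ≤ 4/5 — true.
(c) placebo: |A| = 9, |A ∩ B| = 3; needs |A ∩ B| > 2 — true.
(d) waitlist: |A| = 7, |A ∩ B| = 5; needs |A ∩ B| / |A| < 4/5 — true.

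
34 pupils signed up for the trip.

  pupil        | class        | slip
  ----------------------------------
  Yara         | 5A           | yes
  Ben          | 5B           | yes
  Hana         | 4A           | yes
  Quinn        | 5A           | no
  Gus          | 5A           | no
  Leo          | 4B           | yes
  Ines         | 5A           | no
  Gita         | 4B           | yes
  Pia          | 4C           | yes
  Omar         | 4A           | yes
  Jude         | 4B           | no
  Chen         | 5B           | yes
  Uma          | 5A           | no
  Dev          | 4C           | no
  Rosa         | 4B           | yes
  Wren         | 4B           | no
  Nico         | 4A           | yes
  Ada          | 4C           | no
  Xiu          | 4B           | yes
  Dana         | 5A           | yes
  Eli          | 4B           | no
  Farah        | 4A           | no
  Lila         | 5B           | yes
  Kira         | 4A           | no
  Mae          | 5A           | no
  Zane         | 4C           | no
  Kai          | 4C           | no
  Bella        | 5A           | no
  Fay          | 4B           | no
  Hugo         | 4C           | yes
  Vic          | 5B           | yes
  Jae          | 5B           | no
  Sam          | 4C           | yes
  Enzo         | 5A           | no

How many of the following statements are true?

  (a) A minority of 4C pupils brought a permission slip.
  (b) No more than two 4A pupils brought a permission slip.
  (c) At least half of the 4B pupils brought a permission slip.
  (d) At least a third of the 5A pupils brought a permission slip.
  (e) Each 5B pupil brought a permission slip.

(a) 4C: |A| = 7, |A ∩ B| = 3; needs |A ∩ B| < |A ∖ B| — true.
(b) 4A: |A| = 5, |A ∩ B| = 3; needs |A ∩ B| ≤ 2 — false.
(c) 4B: |A| = 8, |A ∩ B| = 4; needs |A ∩ B| ≥ |A ∖ B| — true.
(d) 5A: |A| = 9, |A ∩ B| = 2; needs |A ∩ B| / |A| ≥ 1/3 — false.
(e) 5B: |A| = 5, |A ∩ B| = 4; needs A ⊆ B, i.e. every element of A is in B (|A ∖ B| = 0) — false.

2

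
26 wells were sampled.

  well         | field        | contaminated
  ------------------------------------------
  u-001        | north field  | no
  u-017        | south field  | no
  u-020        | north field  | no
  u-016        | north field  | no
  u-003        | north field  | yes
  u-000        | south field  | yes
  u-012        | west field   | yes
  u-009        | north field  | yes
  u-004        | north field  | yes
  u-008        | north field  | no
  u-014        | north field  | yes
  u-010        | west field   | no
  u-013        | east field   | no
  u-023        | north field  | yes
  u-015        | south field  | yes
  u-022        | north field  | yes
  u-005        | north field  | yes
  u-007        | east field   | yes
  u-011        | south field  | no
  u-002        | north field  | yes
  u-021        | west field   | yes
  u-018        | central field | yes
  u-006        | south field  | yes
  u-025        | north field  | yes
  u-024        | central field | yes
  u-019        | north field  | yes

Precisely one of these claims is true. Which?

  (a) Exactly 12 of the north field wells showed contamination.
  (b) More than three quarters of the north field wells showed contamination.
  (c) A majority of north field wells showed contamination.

|A| = 14, |A ∩ B| = 10, |A ∖ B| = 4.
(a) requires |A ∩ B| = 12: false.
(b) requires |A ∩ B| / |A| > 3/4: false.
(c) requires |A ∩ B| > |A ∖ B|: true.

(c)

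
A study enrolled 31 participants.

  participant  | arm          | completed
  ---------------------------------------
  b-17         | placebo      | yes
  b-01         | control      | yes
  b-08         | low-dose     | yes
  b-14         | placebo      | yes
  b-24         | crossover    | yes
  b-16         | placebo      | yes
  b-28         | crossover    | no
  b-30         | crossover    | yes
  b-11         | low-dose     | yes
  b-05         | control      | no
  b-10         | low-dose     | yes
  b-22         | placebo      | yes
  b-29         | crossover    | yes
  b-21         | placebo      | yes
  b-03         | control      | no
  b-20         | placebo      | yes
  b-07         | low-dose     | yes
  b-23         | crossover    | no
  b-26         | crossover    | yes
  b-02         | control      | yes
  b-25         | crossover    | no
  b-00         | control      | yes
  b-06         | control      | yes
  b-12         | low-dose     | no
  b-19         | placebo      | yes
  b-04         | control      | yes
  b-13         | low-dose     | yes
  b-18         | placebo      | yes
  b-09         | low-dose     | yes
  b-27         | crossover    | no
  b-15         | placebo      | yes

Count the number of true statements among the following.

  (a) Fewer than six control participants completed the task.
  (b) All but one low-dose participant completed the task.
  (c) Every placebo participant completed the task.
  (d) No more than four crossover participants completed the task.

(a) control: |A| = 7, |A ∩ B| = 5; needs |A ∩ B| < 6 — true.
(b) low-dose: |A| = 7, |A ∩ B| = 6; needs |A ∖ B| = 1 — true.
(c) placebo: |A| = 9, |A ∩ B| = 9; needs A ⊆ B, i.e. every element of A is in B (|A ∖ B| = 0) — true.
(d) crossover: |A| = 8, |A ∩ B| = 4; needs |A ∩ B| ≤ 4 — true.

4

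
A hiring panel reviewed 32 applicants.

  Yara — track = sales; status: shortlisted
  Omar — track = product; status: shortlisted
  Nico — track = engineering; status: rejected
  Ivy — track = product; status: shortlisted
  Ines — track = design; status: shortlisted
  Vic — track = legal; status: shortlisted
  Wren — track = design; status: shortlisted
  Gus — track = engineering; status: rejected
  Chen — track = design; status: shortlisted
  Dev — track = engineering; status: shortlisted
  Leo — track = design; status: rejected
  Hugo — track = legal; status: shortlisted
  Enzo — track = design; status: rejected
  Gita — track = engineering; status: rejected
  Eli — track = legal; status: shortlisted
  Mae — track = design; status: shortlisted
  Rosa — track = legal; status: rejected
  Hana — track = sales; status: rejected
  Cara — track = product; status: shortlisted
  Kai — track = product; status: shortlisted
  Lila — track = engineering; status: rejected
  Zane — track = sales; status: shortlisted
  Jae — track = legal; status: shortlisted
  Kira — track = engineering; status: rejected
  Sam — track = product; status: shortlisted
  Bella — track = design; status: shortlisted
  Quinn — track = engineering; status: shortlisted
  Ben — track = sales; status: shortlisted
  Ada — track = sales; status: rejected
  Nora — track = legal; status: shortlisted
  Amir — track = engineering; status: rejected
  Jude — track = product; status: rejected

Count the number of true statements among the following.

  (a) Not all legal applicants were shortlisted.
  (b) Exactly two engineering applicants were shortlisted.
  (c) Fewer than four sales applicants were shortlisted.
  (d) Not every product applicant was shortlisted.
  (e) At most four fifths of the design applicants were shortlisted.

(a) legal: |A| = 6, |A ∩ B| = 5; needs A ⊄ B (|A ∖ B| ≥ 1) — true.
(b) engineering: |A| = 8, |A ∩ B| = 2; needs |A ∩ B| = 2 — true.
(c) sales: |A| = 5, |A ∩ B| = 3; needs |A ∩ B| < 4 — true.
(d) product: |A| = 6, |A ∩ B| = 5; needs A ⊄ B (|A ∖ B| ≥ 1) — true.
(e) design: |A| = 7, |A ∩ B| = 5; needs |A ∩ B| / |A| ≤ 4/5 — true.

5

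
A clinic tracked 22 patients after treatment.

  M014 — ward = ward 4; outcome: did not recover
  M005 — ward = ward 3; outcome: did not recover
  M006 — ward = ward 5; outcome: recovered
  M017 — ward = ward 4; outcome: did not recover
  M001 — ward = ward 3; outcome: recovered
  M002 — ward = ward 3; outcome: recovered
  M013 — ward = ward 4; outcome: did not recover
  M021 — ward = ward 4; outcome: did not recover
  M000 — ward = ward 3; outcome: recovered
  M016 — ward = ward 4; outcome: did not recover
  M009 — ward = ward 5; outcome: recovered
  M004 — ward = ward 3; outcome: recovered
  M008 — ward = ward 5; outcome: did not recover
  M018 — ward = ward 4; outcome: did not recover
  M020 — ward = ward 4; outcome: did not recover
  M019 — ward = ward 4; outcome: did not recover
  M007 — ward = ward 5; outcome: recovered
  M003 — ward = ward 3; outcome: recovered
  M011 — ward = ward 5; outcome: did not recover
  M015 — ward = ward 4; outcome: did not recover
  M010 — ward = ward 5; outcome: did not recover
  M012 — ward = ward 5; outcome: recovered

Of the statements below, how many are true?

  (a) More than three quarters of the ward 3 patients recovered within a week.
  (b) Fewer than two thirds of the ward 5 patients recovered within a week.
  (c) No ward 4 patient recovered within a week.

(a) ward 3: |A| = 6, |A ∩ B| = 5; needs |A ∩ B| / |A| > 3/4 — true.
(b) ward 5: |A| = 7, |A ∩ B| = 4; needs |A ∩ B| / |A| < 2/3 — true.
(c) ward 4: |A| = 9, |A ∩ B| = 0; needs A ∩ B = ∅ (|A ∩ B| = 0) — true.

3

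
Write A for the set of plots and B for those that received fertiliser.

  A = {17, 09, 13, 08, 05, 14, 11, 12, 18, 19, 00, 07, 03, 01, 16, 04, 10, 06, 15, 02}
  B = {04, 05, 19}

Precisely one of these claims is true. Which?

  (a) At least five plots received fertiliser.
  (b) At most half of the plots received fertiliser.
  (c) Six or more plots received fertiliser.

(b)

|A| = 20, |A ∩ B| = 3, |A ∖ B| = 17.
(a) requires |A ∩ B| ≥ 5: false.
(b) requires |A ∩ B| ≤ |A ∖ B|: true.
(c) requires |A ∩ B| ≥ 6: false.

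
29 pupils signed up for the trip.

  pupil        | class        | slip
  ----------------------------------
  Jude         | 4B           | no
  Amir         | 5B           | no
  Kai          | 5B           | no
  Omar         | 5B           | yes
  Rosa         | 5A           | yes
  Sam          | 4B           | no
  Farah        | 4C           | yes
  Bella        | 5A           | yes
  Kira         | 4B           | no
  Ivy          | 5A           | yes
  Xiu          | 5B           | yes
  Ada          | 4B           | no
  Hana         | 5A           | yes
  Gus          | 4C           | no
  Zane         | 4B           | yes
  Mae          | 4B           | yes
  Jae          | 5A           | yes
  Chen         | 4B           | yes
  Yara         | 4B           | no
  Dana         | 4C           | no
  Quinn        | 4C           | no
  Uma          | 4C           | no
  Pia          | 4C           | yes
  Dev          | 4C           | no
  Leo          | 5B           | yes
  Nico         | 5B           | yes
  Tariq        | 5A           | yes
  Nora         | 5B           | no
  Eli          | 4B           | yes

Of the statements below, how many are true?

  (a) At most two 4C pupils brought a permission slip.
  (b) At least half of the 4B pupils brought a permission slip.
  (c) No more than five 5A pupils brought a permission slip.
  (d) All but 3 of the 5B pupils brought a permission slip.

(a) 4C: |A| = 7, |A ∩ B| = 2; needs |A ∩ B| ≤ 2 — true.
(b) 4B: |A| = 9, |A ∩ B| = 4; needs |A ∩ B| ≥ |A ∖ B| — false.
(c) 5A: |A| = 6, |A ∩ B| = 6; needs |A ∩ B| ≤ 5 — false.
(d) 5B: |A| = 7, |A ∩ B| = 4; needs |A ∖ B| = 3 — true.

2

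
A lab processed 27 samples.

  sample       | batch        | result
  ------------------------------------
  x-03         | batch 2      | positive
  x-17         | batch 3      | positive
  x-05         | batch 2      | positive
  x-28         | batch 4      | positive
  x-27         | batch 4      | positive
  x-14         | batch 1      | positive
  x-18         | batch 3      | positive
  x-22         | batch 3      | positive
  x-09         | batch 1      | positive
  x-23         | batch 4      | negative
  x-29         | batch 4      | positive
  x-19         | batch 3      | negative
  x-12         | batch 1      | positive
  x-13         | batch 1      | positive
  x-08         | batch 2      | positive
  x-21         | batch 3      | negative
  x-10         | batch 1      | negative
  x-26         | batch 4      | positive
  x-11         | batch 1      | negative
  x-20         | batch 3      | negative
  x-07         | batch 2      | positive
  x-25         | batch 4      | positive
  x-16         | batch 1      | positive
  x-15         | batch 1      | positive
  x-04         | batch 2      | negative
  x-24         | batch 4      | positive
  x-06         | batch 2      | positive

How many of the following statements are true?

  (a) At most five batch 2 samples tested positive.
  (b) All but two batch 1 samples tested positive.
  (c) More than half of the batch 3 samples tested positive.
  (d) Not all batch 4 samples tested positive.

(a) batch 2: |A| = 6, |A ∩ B| = 5; needs |A ∩ B| ≤ 5 — true.
(b) batch 1: |A| = 8, |A ∩ B| = 6; needs |A ∖ B| = 2 — true.
(c) batch 3: |A| = 6, |A ∩ B| = 3; needs |A ∩ B| > |A ∖ B| — false.
(d) batch 4: |A| = 7, |A ∩ B| = 6; needs A ⊄ B (|A ∖ B| ≥ 1) — true.

3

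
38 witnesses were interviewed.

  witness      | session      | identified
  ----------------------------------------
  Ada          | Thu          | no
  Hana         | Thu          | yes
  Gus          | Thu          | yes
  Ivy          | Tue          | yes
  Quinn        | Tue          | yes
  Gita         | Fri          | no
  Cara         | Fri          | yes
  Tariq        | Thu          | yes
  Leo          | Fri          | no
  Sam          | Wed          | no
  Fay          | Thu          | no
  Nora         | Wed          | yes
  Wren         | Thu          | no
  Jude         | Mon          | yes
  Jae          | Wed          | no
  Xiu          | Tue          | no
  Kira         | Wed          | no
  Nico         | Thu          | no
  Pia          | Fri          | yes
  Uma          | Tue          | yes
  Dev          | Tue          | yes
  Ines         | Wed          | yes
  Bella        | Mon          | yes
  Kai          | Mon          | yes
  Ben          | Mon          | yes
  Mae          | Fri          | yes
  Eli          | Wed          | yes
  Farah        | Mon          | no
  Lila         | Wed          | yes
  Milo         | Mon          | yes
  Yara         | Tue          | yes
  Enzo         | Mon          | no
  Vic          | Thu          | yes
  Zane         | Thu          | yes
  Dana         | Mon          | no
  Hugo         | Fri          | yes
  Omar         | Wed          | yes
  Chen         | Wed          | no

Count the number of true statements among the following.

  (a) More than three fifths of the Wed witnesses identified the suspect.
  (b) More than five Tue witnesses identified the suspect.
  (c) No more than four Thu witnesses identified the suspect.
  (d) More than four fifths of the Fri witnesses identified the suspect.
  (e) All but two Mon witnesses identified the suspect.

0

(a) Wed: |A| = 9, |A ∩ B| = 5; needs |A ∩ B| / |A| > 3/5 — false.
(b) Tue: |A| = 6, |A ∩ B| = 5; needs |A ∩ B| > 5 — false.
(c) Thu: |A| = 9, |A ∩ B| = 5; needs |A ∩ B| ≤ 4 — false.
(d) Fri: |A| = 6, |A ∩ B| = 4; needs |A ∩ B| / |A| > 4/5 — false.
(e) Mon: |A| = 8, |A ∩ B| = 5; needs |A ∖ B| = 2 — false.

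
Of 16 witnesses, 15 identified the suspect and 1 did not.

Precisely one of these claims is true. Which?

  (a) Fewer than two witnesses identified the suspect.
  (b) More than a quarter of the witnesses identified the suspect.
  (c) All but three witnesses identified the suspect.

(b)

|A| = 16, |A ∩ B| = 15, |A ∖ B| = 1.
(a) requires |A ∩ B| < 2: false.
(b) requires |A ∩ B| / |A| > 1/4: true.
(c) requires |A ∖ B| = 3: false.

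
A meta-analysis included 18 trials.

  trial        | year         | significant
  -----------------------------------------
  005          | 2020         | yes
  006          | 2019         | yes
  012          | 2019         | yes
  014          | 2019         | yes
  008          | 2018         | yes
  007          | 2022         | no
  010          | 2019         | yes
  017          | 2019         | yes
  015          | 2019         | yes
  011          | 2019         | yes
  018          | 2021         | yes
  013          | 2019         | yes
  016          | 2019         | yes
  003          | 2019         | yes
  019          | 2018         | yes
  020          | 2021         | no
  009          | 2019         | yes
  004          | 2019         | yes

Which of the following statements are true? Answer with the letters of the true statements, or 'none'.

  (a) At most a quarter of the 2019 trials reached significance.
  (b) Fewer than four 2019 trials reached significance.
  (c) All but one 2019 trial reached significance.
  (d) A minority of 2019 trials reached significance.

none

|A| = 12, |A ∩ B| = 12, |A ∖ B| = 0.
(a) |A ∩ B| / |A| ≤ 1/4: fails.
(b) |A ∩ B| < 4: fails.
(c) |A ∖ B| = 1: fails.
(d) |A ∩ B| < |A ∖ B|: fails.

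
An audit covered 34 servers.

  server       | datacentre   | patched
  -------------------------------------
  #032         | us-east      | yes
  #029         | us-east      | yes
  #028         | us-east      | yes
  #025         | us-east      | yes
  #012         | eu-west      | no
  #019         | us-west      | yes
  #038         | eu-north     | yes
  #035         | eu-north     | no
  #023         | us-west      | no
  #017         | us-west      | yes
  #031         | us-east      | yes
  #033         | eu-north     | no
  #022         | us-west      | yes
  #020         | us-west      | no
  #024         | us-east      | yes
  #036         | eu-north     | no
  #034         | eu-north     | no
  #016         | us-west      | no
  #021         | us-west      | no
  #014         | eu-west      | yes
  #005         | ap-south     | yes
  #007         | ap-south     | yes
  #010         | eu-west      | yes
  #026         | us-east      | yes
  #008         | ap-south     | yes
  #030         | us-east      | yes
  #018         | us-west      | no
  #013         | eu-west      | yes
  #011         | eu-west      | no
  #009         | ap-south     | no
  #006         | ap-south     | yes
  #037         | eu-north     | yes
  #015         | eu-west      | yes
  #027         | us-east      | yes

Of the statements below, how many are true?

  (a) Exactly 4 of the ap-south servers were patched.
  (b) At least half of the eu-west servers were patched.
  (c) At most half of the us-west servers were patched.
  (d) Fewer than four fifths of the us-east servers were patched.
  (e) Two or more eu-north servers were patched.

(a) ap-south: |A| = 5, |A ∩ B| = 4; needs |A ∩ B| = 4 — true.
(b) eu-west: |A| = 6, |A ∩ B| = 4; needs |A ∩ B| ≥ |A ∖ B| — true.
(c) us-west: |A| = 8, |A ∩ B| = 3; needs |A ∩ B| ≤ |A ∖ B| — true.
(d) us-east: |A| = 9, |A ∩ B| = 9; needs |A ∩ B| / |A| < 4/5 — false.
(e) eu-north: |A| = 6, |A ∩ B| = 2; needs |A ∩ B| ≥ 2 — true.

4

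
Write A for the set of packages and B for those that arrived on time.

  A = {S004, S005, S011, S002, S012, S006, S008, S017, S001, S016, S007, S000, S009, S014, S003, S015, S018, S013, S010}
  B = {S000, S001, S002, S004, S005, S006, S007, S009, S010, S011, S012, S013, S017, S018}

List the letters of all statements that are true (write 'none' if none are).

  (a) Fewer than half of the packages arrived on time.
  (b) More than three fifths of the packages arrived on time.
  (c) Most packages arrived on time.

(b), (c)

|A| = 19, |A ∩ B| = 14, |A ∖ B| = 5.
(a) |A ∩ B| < |A ∖ B|: fails.
(b) |A ∩ B| / |A| > 3/5: holds.
(c) |A ∩ B| > |A ∖ B|: holds.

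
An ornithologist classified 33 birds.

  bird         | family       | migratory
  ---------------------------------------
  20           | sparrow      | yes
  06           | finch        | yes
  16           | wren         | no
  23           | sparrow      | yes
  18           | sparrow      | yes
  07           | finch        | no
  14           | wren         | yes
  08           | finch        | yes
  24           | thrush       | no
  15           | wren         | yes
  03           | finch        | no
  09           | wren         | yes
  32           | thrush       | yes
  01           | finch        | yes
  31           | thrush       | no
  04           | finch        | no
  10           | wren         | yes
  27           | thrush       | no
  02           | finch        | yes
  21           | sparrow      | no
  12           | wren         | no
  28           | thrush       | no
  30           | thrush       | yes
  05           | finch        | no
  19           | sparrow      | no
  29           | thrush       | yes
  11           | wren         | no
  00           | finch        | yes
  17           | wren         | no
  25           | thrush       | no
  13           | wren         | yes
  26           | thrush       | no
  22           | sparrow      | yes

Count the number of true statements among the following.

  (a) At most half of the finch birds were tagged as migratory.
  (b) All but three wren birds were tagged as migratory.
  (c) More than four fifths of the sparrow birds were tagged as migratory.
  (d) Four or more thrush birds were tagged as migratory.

0

(a) finch: |A| = 9, |A ∩ B| = 5; needs |A ∩ B| ≤ |A ∖ B| — false.
(b) wren: |A| = 9, |A ∩ B| = 5; needs |A ∖ B| = 3 — false.
(c) sparrow: |A| = 6, |A ∩ B| = 4; needs |A ∩ B| / |A| > 4/5 — false.
(d) thrush: |A| = 9, |A ∩ B| = 3; needs |A ∩ B| ≥ 4 — false.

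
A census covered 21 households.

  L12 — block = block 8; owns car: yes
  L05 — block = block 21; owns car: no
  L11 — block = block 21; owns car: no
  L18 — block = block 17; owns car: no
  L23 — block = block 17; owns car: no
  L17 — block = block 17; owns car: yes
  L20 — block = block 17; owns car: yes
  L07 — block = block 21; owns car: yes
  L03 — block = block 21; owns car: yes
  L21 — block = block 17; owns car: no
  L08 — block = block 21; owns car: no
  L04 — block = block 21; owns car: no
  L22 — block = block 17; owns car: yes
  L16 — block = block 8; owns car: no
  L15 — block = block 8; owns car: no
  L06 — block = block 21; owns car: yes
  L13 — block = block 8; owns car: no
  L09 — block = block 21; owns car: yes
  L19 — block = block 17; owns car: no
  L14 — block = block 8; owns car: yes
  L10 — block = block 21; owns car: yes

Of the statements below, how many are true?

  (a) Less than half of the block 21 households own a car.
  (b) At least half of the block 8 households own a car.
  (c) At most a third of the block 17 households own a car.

(a) block 21: |A| = 9, |A ∩ B| = 5; needs |A ∩ B| < |A ∖ B| — false.
(b) block 8: |A| = 5, |A ∩ B| = 2; needs |A ∩ B| ≥ |A ∖ B| — false.
(c) block 17: |A| = 7, |A ∩ B| = 3; needs |A ∩ B| / |A| ≤ 1/3 — false.

0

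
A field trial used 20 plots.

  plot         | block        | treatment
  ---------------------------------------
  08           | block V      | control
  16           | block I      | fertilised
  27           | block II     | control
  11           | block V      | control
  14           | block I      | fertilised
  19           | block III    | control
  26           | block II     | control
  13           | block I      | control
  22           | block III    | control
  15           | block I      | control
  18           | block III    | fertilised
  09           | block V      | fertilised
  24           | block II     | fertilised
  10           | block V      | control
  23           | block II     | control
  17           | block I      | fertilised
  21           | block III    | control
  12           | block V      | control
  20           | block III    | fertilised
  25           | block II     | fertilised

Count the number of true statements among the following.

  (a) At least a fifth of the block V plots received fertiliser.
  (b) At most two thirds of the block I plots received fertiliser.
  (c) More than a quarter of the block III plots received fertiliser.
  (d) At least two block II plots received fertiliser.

(a) block V: |A| = 5, |A ∩ B| = 1; needs |A ∩ B| / |A| ≥ 1/5 — true.
(b) block I: |A| = 5, |A ∩ B| = 3; needs |A ∩ B| / |A| ≤ 2/3 — true.
(c) block III: |A| = 5, |A ∩ B| = 2; needs |A ∩ B| / |A| > 1/4 — true.
(d) block II: |A| = 5, |A ∩ B| = 2; needs |A ∩ B| ≥ 2 — true.

4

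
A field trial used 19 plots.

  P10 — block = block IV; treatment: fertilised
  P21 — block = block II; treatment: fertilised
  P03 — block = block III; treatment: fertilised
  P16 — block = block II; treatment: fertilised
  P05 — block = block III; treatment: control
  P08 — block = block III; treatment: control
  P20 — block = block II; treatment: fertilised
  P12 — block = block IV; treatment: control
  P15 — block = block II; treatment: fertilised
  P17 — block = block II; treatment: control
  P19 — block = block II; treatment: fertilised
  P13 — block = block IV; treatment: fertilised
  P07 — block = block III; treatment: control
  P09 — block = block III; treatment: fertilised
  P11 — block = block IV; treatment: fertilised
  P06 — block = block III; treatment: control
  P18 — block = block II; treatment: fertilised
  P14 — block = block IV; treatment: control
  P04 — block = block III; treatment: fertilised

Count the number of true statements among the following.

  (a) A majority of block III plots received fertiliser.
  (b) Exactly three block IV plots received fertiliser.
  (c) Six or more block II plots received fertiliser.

(a) block III: |A| = 7, |A ∩ B| = 3; needs |A ∩ B| > |A ∖ B| — false.
(b) block IV: |A| = 5, |A ∩ B| = 3; needs |A ∩ B| = 3 — true.
(c) block II: |A| = 7, |A ∩ B| = 6; needs |A ∩ B| ≥ 6 — true.

2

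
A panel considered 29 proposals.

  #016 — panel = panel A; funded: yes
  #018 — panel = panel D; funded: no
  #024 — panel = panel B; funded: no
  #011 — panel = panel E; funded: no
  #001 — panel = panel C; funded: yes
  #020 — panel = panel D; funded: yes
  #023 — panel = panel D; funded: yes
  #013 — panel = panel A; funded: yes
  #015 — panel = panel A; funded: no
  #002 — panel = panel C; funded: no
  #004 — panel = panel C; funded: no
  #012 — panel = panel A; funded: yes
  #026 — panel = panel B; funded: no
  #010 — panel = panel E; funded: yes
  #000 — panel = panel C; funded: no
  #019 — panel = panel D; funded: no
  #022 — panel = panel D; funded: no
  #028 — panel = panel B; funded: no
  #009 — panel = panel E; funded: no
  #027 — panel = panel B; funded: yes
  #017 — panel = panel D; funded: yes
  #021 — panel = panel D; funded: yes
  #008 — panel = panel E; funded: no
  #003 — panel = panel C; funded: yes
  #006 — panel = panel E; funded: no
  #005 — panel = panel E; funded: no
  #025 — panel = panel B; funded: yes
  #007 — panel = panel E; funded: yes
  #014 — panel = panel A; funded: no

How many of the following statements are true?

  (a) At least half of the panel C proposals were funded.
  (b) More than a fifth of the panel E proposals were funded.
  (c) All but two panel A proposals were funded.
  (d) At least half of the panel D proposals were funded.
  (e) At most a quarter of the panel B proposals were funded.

(a) panel C: |A| = 5, |A ∩ B| = 2; needs |A ∩ B| ≥ |A ∖ B| — false.
(b) panel E: |A| = 7, |A ∩ B| = 2; needs |A ∩ B| / |A| > 1/5 — true.
(c) panel A: |A| = 5, |A ∩ B| = 3; needs |A ∖ B| = 2 — true.
(d) panel D: |A| = 7, |A ∩ B| = 4; needs |A ∩ B| ≥ |A ∖ B| — true.
(e) panel B: |A| = 5, |A ∩ B| = 2; needs |A ∩ B| / |A| ≤ 1/4 — false.

3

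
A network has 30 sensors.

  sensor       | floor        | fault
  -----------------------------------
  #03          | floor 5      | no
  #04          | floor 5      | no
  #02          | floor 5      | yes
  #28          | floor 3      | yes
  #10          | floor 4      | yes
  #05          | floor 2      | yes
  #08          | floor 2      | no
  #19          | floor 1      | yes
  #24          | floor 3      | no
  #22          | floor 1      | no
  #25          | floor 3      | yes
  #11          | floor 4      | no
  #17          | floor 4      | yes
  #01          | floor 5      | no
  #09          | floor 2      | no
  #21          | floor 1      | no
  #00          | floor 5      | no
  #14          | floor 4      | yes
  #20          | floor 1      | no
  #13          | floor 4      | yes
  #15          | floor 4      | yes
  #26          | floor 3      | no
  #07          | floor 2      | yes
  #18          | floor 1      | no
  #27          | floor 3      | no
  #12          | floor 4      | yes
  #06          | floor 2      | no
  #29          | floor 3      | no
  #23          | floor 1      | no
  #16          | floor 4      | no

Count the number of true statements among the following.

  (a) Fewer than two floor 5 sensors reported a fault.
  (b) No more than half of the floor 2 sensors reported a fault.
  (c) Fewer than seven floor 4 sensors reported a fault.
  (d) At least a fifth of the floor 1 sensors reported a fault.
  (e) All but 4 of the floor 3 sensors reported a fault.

(a) floor 5: |A| = 5, |A ∩ B| = 1; needs |A ∩ B| < 2 — true.
(b) floor 2: |A| = 5, |A ∩ B| = 2; needs |A ∩ B| ≤ |A ∖ B| — true.
(c) floor 4: |A| = 8, |A ∩ B| = 6; needs |A ∩ B| < 7 — true.
(d) floor 1: |A| = 6, |A ∩ B| = 1; needs |A ∩ B| / |A| ≥ 1/5 — false.
(e) floor 3: |A| = 6, |A ∩ B| = 2; needs |A ∖ B| = 4 — true.

4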